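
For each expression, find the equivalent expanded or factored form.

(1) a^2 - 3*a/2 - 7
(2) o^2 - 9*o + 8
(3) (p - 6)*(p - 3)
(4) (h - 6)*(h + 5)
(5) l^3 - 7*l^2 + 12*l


(1) = (a - 7/2)*(a + 2)
(2) = (o - 8)*(o - 1)
(3) = p^2 - 9*p + 18
(4) = h^2 - h - 30
(5) = l*(l - 4)*(l - 3)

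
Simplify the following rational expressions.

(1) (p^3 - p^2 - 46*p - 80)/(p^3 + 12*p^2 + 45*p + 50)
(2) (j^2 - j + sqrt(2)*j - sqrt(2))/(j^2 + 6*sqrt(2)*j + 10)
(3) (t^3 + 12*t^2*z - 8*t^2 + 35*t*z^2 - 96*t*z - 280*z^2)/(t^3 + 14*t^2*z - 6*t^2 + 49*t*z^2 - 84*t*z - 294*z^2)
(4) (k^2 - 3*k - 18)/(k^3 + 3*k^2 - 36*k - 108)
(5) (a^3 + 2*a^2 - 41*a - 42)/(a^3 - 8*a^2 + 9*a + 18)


(1) = (p - 8)/(p + 5)
(2) = (j - 1)/(j + 5*sqrt(2))
(3) = (t^2 + 5*t*z - 8*t - 40*z)/(t^2 + 7*t*z - 6*t - 42*z)
(4) = 1/(k + 6)
(5) = (a + 7)/(a - 3)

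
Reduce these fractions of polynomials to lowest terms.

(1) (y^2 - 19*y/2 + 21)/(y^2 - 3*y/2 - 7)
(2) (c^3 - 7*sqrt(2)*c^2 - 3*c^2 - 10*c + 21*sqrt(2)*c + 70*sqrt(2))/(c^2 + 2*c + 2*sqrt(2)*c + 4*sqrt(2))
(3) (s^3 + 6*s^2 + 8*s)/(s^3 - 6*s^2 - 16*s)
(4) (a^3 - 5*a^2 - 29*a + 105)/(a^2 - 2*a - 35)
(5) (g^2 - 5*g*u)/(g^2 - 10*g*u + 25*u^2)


(1) = (y - 6)/(y + 2)
(2) = (c^2 + c*(-7*sqrt(2) - 5) + 35*sqrt(2))/(c + 2*sqrt(2))
(3) = (s + 4)/(s - 8)
(4) = a - 3
(5) = -g/(-g + 5*u)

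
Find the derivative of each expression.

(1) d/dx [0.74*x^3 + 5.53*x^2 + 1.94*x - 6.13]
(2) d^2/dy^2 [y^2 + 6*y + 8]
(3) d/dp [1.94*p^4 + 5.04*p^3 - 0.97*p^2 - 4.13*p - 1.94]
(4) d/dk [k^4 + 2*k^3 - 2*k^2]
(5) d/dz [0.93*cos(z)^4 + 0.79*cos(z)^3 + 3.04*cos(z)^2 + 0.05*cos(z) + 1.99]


(1) = 2.22*x^2 + 11.06*x + 1.94
(2) = 2
(3) = 7.76*p^3 + 15.12*p^2 - 1.94*p - 4.13
(4) = 2*k*(2*k^2 + 3*k - 2)
(5) = -(3.72*cos(z)^3 + 2.37*cos(z)^2 + 6.08*cos(z) + 0.05)*sin(z)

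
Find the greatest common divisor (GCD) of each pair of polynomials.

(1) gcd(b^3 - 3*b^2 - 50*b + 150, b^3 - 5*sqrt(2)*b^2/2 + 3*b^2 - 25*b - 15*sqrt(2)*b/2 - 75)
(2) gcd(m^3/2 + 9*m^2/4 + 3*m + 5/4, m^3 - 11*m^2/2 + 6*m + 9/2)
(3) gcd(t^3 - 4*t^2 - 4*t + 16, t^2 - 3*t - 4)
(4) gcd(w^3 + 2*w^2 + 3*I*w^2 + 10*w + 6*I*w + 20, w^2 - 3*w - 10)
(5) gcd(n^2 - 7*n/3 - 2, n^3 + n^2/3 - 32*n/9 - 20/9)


(1) = gcd((b - 3)*(b - 5*sqrt(2))*(b + 5*sqrt(2)), (b + 3)*(b - 5*sqrt(2))*(b + 5*sqrt(2)/2)) = b - 5*sqrt(2)
(2) = 1
(3) = t - 4
(4) = w + 2
(5) = gcd((n - 3)*(n + 2/3), (n - 2)*(n + 2/3)*(n + 5/3)) = n + 2/3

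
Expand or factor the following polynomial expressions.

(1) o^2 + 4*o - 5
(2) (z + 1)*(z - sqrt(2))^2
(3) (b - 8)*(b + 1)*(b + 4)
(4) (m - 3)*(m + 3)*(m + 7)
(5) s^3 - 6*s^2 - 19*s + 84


(1) = (o - 1)*(o + 5)
(2) = z^3 - 2*sqrt(2)*z^2 + z^2 - 2*sqrt(2)*z + 2*z + 2
(3) = b^3 - 3*b^2 - 36*b - 32
(4) = m^3 + 7*m^2 - 9*m - 63
(5) = (s - 7)*(s - 3)*(s + 4)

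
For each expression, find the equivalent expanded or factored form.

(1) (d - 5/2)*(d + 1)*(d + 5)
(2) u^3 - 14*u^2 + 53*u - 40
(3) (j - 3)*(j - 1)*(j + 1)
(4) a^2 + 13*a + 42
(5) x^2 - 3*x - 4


(1) = d^3 + 7*d^2/2 - 10*d - 25/2
(2) = (u - 8)*(u - 5)*(u - 1)
(3) = j^3 - 3*j^2 - j + 3
(4) = (a + 6)*(a + 7)
(5) = (x - 4)*(x + 1)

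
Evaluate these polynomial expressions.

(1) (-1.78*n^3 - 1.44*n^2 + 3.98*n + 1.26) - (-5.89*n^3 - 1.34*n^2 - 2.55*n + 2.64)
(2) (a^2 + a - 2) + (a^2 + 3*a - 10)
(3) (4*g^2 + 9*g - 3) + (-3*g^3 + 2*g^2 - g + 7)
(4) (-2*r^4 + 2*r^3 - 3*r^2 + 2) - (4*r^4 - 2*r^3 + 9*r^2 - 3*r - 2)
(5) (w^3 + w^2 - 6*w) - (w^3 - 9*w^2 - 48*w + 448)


(1) = 4.11*n^3 - 0.1*n^2 + 6.53*n - 1.38
(2) = 2*a^2 + 4*a - 12
(3) = -3*g^3 + 6*g^2 + 8*g + 4
(4) = -6*r^4 + 4*r^3 - 12*r^2 + 3*r + 4
(5) = 10*w^2 + 42*w - 448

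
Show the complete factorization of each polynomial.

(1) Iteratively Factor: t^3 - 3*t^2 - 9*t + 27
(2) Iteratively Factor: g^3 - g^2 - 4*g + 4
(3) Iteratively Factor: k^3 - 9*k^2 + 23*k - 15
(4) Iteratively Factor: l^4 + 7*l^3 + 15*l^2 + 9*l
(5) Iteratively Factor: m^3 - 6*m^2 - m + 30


(1) = (t + 3)*(t^2 - 6*t + 9) = (t - 3)*(t + 3)*(t - 3)
(2) = (g - 1)*(g^2 - 4) = (g - 1)*(g + 2)*(g - 2)
(3) = (k - 5)*(k^2 - 4*k + 3) = (k - 5)*(k - 1)*(k - 3)
(4) = (l + 1)*(l^3 + 6*l^2 + 9*l) = (l + 1)*(l + 3)*(l^2 + 3*l) = l*(l + 1)*(l + 3)*(l + 3)
(5) = (m - 5)*(m^2 - m - 6) = (m - 5)*(m + 2)*(m - 3)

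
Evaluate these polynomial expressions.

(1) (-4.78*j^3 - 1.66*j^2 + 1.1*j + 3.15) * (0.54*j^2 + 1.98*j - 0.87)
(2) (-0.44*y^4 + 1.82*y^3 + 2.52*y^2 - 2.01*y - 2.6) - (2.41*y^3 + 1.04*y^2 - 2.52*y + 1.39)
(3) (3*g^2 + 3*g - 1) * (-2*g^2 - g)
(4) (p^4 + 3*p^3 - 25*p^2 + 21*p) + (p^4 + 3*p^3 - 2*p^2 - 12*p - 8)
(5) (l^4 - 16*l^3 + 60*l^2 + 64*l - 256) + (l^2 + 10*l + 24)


(1) = -2.5812*j^5 - 10.3608*j^4 + 1.4658*j^3 + 5.3232*j^2 + 5.28*j - 2.7405
(2) = -0.44*y^4 - 0.59*y^3 + 1.48*y^2 + 0.51*y - 3.99
(3) = -6*g^4 - 9*g^3 - g^2 + g
(4) = 2*p^4 + 6*p^3 - 27*p^2 + 9*p - 8
(5) = l^4 - 16*l^3 + 61*l^2 + 74*l - 232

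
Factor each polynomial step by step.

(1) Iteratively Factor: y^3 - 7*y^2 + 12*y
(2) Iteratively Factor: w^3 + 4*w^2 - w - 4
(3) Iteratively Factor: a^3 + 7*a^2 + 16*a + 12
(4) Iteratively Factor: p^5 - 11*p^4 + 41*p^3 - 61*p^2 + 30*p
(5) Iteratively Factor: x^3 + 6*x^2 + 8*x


(1) = (y)*(y^2 - 7*y + 12) = y*(y - 4)*(y - 3)
(2) = (w + 4)*(w^2 - 1) = (w + 1)*(w + 4)*(w - 1)
(3) = (a + 3)*(a^2 + 4*a + 4) = (a + 2)*(a + 3)*(a + 2)
(4) = (p - 1)*(p^4 - 10*p^3 + 31*p^2 - 30*p) = (p - 2)*(p - 1)*(p^3 - 8*p^2 + 15*p) = (p - 5)*(p - 2)*(p - 1)*(p^2 - 3*p) = p*(p - 5)*(p - 2)*(p - 1)*(p - 3)
(5) = (x)*(x^2 + 6*x + 8) = x*(x + 2)*(x + 4)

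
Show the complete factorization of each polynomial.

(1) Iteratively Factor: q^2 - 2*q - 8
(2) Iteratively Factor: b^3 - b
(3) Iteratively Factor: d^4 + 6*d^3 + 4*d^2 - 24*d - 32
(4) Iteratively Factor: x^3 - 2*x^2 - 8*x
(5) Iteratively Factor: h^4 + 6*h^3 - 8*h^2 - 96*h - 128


(1) = (q - 4)*(q + 2)
(2) = (b)*(b^2 - 1) = b*(b - 1)*(b + 1)
(3) = (d - 2)*(d^3 + 8*d^2 + 20*d + 16) = (d - 2)*(d + 4)*(d^2 + 4*d + 4) = (d - 2)*(d + 2)*(d + 4)*(d + 2)
(4) = (x - 4)*(x^2 + 2*x) = (x - 4)*(x + 2)*(x)
(5) = (h + 4)*(h^3 + 2*h^2 - 16*h - 32) = (h + 4)^2*(h^2 - 2*h - 8) = (h - 4)*(h + 4)^2*(h + 2)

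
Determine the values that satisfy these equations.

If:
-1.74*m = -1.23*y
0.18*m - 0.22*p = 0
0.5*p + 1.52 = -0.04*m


Then:
m = -3.38
p = -2.77
y = -4.79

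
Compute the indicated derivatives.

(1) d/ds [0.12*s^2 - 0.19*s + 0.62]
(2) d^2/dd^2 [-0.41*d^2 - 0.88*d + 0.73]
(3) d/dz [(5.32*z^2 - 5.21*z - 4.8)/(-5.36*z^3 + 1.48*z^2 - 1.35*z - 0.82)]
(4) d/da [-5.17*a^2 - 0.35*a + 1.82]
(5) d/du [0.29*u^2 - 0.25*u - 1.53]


(1) = 0.24*s - 0.19
(2) = -0.820000000000000
(3) = (28.5152*z^4 - 55.8512*z^3 - 76.6552*z^2 + 5.4832*z - 2.2078)/(28.7296*z^6 - 15.8656*z^5 + 16.6624*z^4 + 4.7944*z^3 - 0.6047*z^2 + 2.214*z + 0.6724)
(4) = -10.34*a - 0.35
(5) = 0.58*u - 0.25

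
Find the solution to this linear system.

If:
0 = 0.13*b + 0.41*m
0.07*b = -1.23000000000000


Then:
b = -17.57
m = 5.57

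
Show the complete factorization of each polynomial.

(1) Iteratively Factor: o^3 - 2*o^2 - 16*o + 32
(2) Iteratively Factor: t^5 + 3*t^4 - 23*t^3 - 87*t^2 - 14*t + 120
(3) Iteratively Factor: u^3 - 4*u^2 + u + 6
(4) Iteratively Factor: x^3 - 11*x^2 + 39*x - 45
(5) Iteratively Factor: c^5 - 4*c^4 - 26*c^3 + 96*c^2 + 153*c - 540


(1) = (o - 4)*(o^2 + 2*o - 8) = (o - 4)*(o + 4)*(o - 2)
(2) = (t + 3)*(t^4 - 23*t^2 - 18*t + 40) = (t + 3)*(t + 4)*(t^3 - 4*t^2 - 7*t + 10) = (t - 1)*(t + 3)*(t + 4)*(t^2 - 3*t - 10) = (t - 5)*(t - 1)*(t + 3)*(t + 4)*(t + 2)
(3) = (u - 2)*(u^2 - 2*u - 3) = (u - 3)*(u - 2)*(u + 1)
(4) = (x - 3)*(x^2 - 8*x + 15) = (x - 3)^2*(x - 5)
(5) = (c + 4)*(c^4 - 8*c^3 + 6*c^2 + 72*c - 135) = (c - 5)*(c + 4)*(c^3 - 3*c^2 - 9*c + 27) = (c - 5)*(c - 3)*(c + 4)*(c^2 - 9) = (c - 5)*(c - 3)*(c + 3)*(c + 4)*(c - 3)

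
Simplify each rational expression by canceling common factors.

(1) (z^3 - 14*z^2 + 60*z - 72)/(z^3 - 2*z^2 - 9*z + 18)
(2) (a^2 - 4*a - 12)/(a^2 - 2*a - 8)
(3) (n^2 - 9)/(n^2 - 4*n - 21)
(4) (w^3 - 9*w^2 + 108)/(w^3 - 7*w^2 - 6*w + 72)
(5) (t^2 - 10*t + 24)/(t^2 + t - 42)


(1) = (z^2 - 12*z + 36)/(z^2 - 9)
(2) = (a - 6)/(a - 4)
(3) = (n - 3)/(n - 7)
(4) = (w - 6)/(w - 4)
(5) = (t - 4)/(t + 7)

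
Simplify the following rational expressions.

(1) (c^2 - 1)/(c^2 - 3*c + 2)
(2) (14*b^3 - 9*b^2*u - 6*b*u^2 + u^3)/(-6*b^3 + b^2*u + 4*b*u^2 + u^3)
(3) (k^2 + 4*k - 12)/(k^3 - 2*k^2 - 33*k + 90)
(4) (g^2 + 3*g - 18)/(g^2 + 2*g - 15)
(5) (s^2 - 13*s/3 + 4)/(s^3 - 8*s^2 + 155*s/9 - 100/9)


(1) = (c + 1)/(c - 2)
(2) = (-7*b + u)/(3*b + u)
(3) = (k - 2)/(k^2 - 8*k + 15)
(4) = (g + 6)/(g + 5)
(5) = (3*s - 9)/(3*s^2 - 20*s + 25)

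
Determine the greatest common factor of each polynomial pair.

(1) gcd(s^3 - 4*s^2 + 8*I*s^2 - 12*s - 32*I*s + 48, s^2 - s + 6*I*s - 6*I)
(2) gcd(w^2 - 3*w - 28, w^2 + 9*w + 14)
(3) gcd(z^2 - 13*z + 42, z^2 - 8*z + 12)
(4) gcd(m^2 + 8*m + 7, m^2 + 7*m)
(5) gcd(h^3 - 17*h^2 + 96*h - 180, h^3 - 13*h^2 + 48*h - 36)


(1) = s + 6*I
(2) = gcd((w - 7)*(w + 4), (w + 2)*(w + 7)) = 1
(3) = z - 6
(4) = m + 7
(5) = gcd((h - 6)^2*(h - 5), (h - 6)^2*(h - 1)) = h^2 - 12*h + 36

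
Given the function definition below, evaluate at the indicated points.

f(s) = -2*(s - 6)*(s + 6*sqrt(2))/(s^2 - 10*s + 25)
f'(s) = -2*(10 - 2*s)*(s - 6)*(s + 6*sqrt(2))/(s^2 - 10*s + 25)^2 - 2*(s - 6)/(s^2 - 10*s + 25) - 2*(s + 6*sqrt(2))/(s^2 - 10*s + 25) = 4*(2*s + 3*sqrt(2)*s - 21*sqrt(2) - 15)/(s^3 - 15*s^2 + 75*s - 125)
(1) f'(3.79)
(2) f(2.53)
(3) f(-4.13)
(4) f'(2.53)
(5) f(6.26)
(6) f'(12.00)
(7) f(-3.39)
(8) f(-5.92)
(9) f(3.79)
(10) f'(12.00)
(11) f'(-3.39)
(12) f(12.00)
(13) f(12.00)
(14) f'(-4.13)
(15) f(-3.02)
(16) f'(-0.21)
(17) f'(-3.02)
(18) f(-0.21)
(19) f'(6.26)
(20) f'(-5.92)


(1) = 47.50
(2) = 12.53
(3) = 1.06
(4) = 7.67
(5) = -4.83
(6) = 0.35
(7) = 1.36
(8) = 0.51
(9) = 37.06
(10) = 0.35
(11) = 0.45
(12) = -5.02
(13) = -5.02
(14) = 0.37
(15) = 1.53
(16) = 1.30
(17) = 0.49
(18) = 3.79
(19) = -11.24
(20) = 0.25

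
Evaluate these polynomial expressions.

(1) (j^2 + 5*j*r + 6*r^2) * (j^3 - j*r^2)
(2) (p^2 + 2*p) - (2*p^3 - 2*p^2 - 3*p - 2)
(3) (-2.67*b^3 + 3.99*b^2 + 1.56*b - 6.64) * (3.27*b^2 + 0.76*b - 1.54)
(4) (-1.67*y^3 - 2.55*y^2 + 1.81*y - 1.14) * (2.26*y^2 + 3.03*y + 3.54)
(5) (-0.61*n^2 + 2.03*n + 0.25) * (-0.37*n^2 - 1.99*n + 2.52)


(1) = j^5 + 5*j^4*r + 5*j^3*r^2 - 5*j^2*r^3 - 6*j*r^4
(2) = -2*p^3 + 3*p^2 + 5*p + 2
(3) = -8.7309*b^5 + 11.0181*b^4 + 12.2454*b^3 - 26.6718*b^2 - 7.4488*b + 10.2256
(4) = -3.7742*y^5 - 10.8231*y^4 - 9.5477*y^3 - 6.1191*y^2 + 2.9532*y - 4.0356
(5) = 0.2257*n^4 + 0.4628*n^3 - 5.6694*n^2 + 4.6181*n + 0.63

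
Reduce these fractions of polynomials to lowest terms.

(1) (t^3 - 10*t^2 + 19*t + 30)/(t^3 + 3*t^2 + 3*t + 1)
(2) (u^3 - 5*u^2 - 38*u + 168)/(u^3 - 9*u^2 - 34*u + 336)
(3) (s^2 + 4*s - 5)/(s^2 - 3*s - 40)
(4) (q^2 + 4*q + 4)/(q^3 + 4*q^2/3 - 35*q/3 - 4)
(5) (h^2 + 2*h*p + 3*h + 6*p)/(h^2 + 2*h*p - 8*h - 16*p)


(1) = (t^2 - 11*t + 30)/(t^2 + 2*t + 1)
(2) = (u - 4)/(u - 8)
(3) = (s - 1)/(s - 8)
(4) = (3*q^2 + 12*q + 12)/(3*q^3 + 4*q^2 - 35*q - 12)
(5) = (h + 3)/(h - 8)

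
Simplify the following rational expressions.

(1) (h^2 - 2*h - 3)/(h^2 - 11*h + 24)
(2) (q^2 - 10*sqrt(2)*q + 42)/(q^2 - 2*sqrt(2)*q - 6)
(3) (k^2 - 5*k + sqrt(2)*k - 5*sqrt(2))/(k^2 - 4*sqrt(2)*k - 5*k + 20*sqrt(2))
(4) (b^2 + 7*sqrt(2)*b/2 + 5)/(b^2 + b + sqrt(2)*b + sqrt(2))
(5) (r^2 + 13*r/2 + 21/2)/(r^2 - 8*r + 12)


(1) = (h + 1)/(h - 8)
(2) = (q - 7*sqrt(2))/(q + sqrt(2))
(3) = (k + sqrt(2))/(k - 4*sqrt(2))
(4) = (2*b + 5*sqrt(2))/(2*b + 2)
(5) = (2*r^2 + 13*r + 21)/(2*r^2 - 16*r + 24)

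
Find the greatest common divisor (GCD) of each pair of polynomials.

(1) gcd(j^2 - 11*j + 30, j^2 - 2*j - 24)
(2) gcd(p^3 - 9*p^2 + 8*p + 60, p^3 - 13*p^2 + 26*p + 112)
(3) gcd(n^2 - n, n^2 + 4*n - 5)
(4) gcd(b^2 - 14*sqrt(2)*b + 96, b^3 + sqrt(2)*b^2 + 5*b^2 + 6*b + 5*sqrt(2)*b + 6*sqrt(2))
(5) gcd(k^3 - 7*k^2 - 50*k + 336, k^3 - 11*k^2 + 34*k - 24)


(1) = j - 6
(2) = p + 2
(3) = gcd(n*(n - 1), (n - 1)*(n + 5)) = n - 1
(4) = 1
(5) = k - 6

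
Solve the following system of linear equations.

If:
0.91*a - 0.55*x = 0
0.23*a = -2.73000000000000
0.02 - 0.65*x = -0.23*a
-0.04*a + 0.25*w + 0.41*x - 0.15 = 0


Then:
No Solution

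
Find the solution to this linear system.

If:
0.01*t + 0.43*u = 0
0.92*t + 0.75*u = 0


Then:
t = 0.00
u = 0.00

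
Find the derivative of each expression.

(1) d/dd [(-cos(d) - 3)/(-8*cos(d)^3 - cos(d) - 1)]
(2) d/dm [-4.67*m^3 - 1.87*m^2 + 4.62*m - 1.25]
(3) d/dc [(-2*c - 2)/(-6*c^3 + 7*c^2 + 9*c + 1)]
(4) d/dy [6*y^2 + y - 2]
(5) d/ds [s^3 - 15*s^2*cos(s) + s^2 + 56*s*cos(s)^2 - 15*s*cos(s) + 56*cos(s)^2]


(1) = (12*cos(d) + 36*cos(2*d) + 4*cos(3*d) + 38)*sin(d)/(8*cos(d)^3 + cos(d) + 1)^2
(2) = -14.01*m^2 - 3.74*m + 4.62
(3) = 2*(-12*c^3 - 11*c^2 + 14*c + 8)/(36*c^6 - 84*c^5 - 59*c^4 + 114*c^3 + 95*c^2 + 18*c + 1)
(4) = 12*y + 1
(5) = 15*s^2*sin(s) + 3*s^2 + 15*s*sin(s) - 56*s*sin(2*s) - 30*s*cos(s) + 2*s - 56*sin(2*s) + 56*cos(s)^2 - 15*cos(s)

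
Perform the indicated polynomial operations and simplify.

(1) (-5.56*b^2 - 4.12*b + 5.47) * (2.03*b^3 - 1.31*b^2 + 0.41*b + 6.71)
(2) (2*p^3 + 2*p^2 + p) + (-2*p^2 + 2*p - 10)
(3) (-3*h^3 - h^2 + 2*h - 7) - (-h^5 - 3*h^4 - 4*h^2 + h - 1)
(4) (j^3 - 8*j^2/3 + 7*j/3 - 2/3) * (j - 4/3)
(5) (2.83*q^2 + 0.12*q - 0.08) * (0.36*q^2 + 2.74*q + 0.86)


(1) = -11.2868*b^5 - 1.08*b^4 + 14.2217*b^3 - 46.1625*b^2 - 25.4025*b + 36.7037
(2) = 2*p^3 + 3*p - 10
(3) = h^5 + 3*h^4 - 3*h^3 + 3*h^2 + h - 6
(4) = j^4 - 4*j^3 + 53*j^2/9 - 34*j/9 + 8/9
(5) = 1.0188*q^4 + 7.7974*q^3 + 2.7338*q^2 - 0.116*q - 0.0688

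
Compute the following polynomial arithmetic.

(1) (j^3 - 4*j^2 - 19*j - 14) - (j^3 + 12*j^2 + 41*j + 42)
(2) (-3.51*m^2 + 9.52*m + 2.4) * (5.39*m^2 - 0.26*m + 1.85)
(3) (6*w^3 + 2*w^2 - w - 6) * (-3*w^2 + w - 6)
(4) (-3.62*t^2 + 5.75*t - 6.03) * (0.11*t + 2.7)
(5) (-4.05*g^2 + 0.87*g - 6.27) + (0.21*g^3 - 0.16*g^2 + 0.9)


(1) = -16*j^2 - 60*j - 56
(2) = -18.9189*m^4 + 52.2254*m^3 + 3.9673*m^2 + 16.988*m + 4.44
(3) = -18*w^5 - 31*w^3 + 5*w^2 + 36
(4) = -0.3982*t^3 - 9.1415*t^2 + 14.8617*t - 16.281
(5) = 0.21*g^3 - 4.21*g^2 + 0.87*g - 5.37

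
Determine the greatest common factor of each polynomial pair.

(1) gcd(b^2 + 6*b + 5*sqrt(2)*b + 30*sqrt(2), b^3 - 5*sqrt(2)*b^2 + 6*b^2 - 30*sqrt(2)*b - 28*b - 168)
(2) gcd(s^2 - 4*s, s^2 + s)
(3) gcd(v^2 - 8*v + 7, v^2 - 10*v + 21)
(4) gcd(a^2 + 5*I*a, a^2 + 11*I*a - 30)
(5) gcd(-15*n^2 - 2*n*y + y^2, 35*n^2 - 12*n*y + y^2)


(1) = gcd((b + 6)*(b + 5*sqrt(2)), (b + 6)*(b - 7*sqrt(2))*(b + 2*sqrt(2))) = b + 6
(2) = gcd(s*(s - 4), s*(s + 1)) = s
(3) = v - 7
(4) = gcd(a*(a + 5*I), (a + 5*I)*(a + 6*I)) = a + 5*I
(5) = -5*n + y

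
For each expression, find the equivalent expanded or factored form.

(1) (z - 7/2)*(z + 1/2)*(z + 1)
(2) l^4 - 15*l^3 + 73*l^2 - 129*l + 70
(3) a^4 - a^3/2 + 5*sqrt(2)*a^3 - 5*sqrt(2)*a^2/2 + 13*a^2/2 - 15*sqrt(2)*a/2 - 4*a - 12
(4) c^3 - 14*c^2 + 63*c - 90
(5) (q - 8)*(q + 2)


(1) = z^3 - 2*z^2 - 19*z/4 - 7/4
(2) = (l - 7)*(l - 5)*(l - 2)*(l - 1)
(3) = (a - 3/2)*(a + 1)*(a + sqrt(2))*(a + 4*sqrt(2))
(4) = (c - 6)*(c - 5)*(c - 3)
(5) = q^2 - 6*q - 16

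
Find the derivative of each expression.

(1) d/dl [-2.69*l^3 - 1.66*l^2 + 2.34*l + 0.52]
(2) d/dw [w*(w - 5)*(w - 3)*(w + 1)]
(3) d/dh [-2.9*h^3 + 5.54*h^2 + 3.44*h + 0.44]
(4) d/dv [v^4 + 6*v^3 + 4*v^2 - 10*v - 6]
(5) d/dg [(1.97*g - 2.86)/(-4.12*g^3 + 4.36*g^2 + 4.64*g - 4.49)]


(1) = -8.07*l^2 - 3.32*l + 2.34
(2) = 4*w^3 - 21*w^2 + 14*w + 15
(3) = -8.7*h^2 + 11.08*h + 3.44
(4) = 4*v^3 + 18*v^2 + 8*v - 10
(5) = (16.2328*g^3 - 43.9388*g^2 + 24.9392*g + 4.4251)/(16.9744*g^6 - 35.9264*g^5 - 19.224*g^4 + 77.4584*g^3 - 17.6232*g^2 - 41.6672*g + 20.1601)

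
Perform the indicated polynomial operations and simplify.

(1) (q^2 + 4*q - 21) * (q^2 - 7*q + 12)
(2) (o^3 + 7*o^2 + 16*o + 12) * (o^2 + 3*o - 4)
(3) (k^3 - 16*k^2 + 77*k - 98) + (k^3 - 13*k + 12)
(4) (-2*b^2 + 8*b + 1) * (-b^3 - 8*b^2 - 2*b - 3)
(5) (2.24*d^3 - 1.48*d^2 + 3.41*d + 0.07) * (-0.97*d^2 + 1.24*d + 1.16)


(1) = q^4 - 3*q^3 - 37*q^2 + 195*q - 252
(2) = o^5 + 10*o^4 + 33*o^3 + 32*o^2 - 28*o - 48
(3) = 2*k^3 - 16*k^2 + 64*k - 86
(4) = 2*b^5 + 8*b^4 - 61*b^3 - 18*b^2 - 26*b - 3
(5) = -2.1728*d^5 + 4.2132*d^4 - 2.5445*d^3 + 2.4437*d^2 + 4.0424*d + 0.0812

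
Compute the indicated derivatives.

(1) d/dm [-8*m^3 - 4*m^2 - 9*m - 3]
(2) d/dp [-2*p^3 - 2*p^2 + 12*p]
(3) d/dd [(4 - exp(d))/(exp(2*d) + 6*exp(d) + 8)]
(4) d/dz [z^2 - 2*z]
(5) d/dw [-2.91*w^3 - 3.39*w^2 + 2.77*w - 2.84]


(1) = -24*m^2 - 8*m - 9
(2) = -6*p^2 - 4*p + 12
(3) = (2*(exp(d) - 4)*(exp(d) + 3) - exp(2*d) - 6*exp(d) - 8)*exp(d)/(exp(2*d) + 6*exp(d) + 8)^2
(4) = 2*z - 2
(5) = -8.73*w^2 - 6.78*w + 2.77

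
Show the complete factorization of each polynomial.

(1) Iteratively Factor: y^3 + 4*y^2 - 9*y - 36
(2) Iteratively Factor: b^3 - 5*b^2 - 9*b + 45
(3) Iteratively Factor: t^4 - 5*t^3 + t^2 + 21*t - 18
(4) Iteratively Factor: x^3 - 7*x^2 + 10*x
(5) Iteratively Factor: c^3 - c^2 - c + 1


(1) = (y + 3)*(y^2 + y - 12) = (y + 3)*(y + 4)*(y - 3)
(2) = (b - 3)*(b^2 - 2*b - 15) = (b - 3)*(b + 3)*(b - 5)
(3) = (t - 3)*(t^3 - 2*t^2 - 5*t + 6) = (t - 3)^2*(t^2 + t - 2) = (t - 3)^2*(t - 1)*(t + 2)
(4) = (x - 5)*(x^2 - 2*x) = x*(x - 5)*(x - 2)
(5) = (c - 1)*(c^2 - 1) = (c - 1)*(c + 1)*(c - 1)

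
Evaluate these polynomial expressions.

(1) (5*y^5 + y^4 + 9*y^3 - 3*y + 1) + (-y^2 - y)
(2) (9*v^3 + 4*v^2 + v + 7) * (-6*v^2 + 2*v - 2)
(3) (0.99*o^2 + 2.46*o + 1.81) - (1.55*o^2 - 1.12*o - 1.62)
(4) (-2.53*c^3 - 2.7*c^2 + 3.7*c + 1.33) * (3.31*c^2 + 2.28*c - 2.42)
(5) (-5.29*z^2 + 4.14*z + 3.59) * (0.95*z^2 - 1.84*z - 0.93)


(1) = 5*y^5 + y^4 + 9*y^3 - y^2 - 4*y + 1
(2) = -54*v^5 - 6*v^4 - 16*v^3 - 48*v^2 + 12*v - 14
(3) = -0.56*o^2 + 3.58*o + 3.43
(4) = -8.3743*c^5 - 14.7054*c^4 + 12.2136*c^3 + 19.3723*c^2 - 5.9216*c - 3.2186
(5) = -5.0255*z^4 + 13.6666*z^3 + 0.7126*z^2 - 10.4558*z - 3.3387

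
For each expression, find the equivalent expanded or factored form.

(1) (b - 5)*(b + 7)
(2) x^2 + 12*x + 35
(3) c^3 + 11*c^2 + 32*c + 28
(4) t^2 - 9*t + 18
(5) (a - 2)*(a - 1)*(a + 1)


(1) = b^2 + 2*b - 35
(2) = (x + 5)*(x + 7)
(3) = (c + 2)^2*(c + 7)
(4) = (t - 6)*(t - 3)
(5) = a^3 - 2*a^2 - a + 2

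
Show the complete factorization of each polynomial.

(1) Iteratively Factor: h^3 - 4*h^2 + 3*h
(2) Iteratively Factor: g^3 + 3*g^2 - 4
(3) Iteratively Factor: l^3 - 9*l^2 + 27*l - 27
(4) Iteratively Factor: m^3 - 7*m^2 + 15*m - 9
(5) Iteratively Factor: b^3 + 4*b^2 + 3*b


(1) = (h - 1)*(h^2 - 3*h) = h*(h - 1)*(h - 3)
(2) = (g + 2)*(g^2 + g - 2) = (g + 2)^2*(g - 1)
(3) = (l - 3)*(l^2 - 6*l + 9) = (l - 3)^2*(l - 3)
(4) = (m - 1)*(m^2 - 6*m + 9) = (m - 3)*(m - 1)*(m - 3)
(5) = (b + 1)*(b^2 + 3*b) = (b + 1)*(b + 3)*(b)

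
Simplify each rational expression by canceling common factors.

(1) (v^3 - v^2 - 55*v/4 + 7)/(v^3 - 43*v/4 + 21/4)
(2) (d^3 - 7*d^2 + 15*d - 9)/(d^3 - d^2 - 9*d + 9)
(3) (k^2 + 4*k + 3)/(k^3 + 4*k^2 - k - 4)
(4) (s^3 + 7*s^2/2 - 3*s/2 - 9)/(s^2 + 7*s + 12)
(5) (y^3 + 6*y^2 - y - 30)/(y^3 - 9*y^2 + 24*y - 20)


(1) = (v - 4)/(v - 3)
(2) = (d - 3)/(d + 3)
(3) = (k + 3)/(k^2 + 3*k - 4)
(4) = (2*s^2 + s - 6)/(2*s + 8)
(5) = (y^2 + 8*y + 15)/(y^2 - 7*y + 10)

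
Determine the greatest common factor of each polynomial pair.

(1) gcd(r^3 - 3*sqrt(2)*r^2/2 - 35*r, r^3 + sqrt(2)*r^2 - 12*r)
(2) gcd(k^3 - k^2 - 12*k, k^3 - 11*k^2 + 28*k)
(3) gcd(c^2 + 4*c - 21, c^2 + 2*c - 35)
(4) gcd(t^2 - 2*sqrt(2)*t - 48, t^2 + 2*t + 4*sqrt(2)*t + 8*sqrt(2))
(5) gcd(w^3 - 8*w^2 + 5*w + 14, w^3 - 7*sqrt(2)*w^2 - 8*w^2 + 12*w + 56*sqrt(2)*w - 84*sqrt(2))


(1) = r
(2) = gcd(k*(k - 4)*(k + 3), k*(k - 7)*(k - 4)) = k^2 - 4*k
(3) = gcd((c - 3)*(c + 7), (c - 5)*(c + 7)) = c + 7
(4) = t + 4*sqrt(2)
(5) = gcd((w - 7)*(w - 2)*(w + 1), (w - 6)*(w - 2)*(w - 7*sqrt(2))) = w - 2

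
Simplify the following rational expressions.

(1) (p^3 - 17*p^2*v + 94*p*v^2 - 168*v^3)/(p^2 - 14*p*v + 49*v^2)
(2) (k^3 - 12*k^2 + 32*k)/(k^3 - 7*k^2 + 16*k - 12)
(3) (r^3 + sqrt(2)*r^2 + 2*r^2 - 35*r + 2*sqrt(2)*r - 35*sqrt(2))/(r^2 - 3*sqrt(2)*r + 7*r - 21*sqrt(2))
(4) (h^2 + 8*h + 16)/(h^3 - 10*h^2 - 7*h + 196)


(1) = (p^2 - 10*p*v + 24*v^2)/(p - 7*v)
(2) = (k^3 - 12*k^2 + 32*k)/(k^3 - 7*k^2 + 16*k - 12)
(3) = (r^2 + r*(-5 + sqrt(2)) - 5*sqrt(2))/(r - 3*sqrt(2))
(4) = (h + 4)/(h^2 - 14*h + 49)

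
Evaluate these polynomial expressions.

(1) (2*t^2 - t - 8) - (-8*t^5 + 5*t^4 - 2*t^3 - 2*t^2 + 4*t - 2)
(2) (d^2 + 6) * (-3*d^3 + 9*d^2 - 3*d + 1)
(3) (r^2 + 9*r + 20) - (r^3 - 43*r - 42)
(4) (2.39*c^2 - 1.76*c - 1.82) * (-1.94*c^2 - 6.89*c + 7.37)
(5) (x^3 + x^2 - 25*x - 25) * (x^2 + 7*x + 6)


(1) = 8*t^5 - 5*t^4 + 2*t^3 + 4*t^2 - 5*t - 6
(2) = -3*d^5 + 9*d^4 - 21*d^3 + 55*d^2 - 18*d + 6
(3) = -r^3 + r^2 + 52*r + 62
(4) = -4.6366*c^4 - 13.0527*c^3 + 33.2715*c^2 - 0.4314*c - 13.4134
(5) = x^5 + 8*x^4 - 12*x^3 - 194*x^2 - 325*x - 150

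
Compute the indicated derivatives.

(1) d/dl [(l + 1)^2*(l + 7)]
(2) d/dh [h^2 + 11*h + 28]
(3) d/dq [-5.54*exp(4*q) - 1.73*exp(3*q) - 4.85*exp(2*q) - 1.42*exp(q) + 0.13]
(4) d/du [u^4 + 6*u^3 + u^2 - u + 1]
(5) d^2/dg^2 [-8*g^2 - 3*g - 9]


(1) = 3*(l + 1)*(l + 5)
(2) = 2*h + 11
(3) = (-22.16*exp(3*q) - 5.19*exp(2*q) - 9.7*exp(q) - 1.42)*exp(q)
(4) = 4*u^3 + 18*u^2 + 2*u - 1
(5) = -16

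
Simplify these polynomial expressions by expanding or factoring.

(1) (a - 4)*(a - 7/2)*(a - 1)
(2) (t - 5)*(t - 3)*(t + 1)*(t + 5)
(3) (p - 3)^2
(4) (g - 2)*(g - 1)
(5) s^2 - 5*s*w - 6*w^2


(1) = a^3 - 17*a^2/2 + 43*a/2 - 14
(2) = t^4 - 2*t^3 - 28*t^2 + 50*t + 75
(3) = p^2 - 6*p + 9
(4) = g^2 - 3*g + 2
(5) = (s - 6*w)*(s + w)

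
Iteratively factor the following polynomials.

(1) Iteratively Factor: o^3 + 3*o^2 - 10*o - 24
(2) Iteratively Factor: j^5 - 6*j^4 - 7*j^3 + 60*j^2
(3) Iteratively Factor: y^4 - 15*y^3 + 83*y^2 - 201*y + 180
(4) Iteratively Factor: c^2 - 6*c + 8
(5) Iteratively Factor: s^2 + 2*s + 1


(1) = (o - 3)*(o^2 + 6*o + 8) = (o - 3)*(o + 4)*(o + 2)
(2) = (j - 5)*(j^4 - j^3 - 12*j^2) = (j - 5)*(j + 3)*(j^3 - 4*j^2) = j*(j - 5)*(j + 3)*(j^2 - 4*j) = j*(j - 5)*(j - 4)*(j + 3)*(j)
(3) = (y - 4)*(y^3 - 11*y^2 + 39*y - 45) = (y - 4)*(y - 3)*(y^2 - 8*y + 15) = (y - 5)*(y - 4)*(y - 3)*(y - 3)
(4) = (c - 4)*(c - 2)
(5) = (s + 1)*(s + 1)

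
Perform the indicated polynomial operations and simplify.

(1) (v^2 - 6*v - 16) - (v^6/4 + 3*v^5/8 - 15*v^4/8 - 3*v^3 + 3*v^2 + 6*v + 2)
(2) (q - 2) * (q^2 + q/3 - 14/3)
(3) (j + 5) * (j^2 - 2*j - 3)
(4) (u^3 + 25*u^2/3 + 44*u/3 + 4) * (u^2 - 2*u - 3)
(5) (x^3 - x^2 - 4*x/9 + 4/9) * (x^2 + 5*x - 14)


(1) = -v^6/4 - 3*v^5/8 + 15*v^4/8 + 3*v^3 - 2*v^2 - 12*v - 18
(2) = q^3 - 5*q^2/3 - 16*q/3 + 28/3
(3) = j^3 + 3*j^2 - 13*j - 15
(4) = u^5 + 19*u^4/3 - 5*u^3 - 151*u^2/3 - 52*u - 12
(5) = x^5 + 4*x^4 - 175*x^3/9 + 110*x^2/9 + 76*x/9 - 56/9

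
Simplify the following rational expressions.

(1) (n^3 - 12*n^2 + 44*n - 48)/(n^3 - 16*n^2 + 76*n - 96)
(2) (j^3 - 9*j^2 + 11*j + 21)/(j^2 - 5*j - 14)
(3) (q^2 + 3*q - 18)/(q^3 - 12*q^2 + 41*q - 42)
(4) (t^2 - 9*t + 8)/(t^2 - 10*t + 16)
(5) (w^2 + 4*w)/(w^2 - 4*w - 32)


(1) = (n - 4)/(n - 8)
(2) = (j^2 - 2*j - 3)/(j + 2)
(3) = (q + 6)/(q^2 - 9*q + 14)
(4) = (t - 1)/(t - 2)
(5) = w/(w - 8)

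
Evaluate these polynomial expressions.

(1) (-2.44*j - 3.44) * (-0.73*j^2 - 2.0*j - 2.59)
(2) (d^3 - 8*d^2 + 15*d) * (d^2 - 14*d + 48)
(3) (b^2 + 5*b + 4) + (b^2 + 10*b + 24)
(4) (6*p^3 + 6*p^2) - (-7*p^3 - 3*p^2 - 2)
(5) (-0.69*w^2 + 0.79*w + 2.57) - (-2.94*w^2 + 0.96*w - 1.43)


(1) = 1.7812*j^3 + 7.3912*j^2 + 13.1996*j + 8.9096
(2) = d^5 - 22*d^4 + 175*d^3 - 594*d^2 + 720*d
(3) = 2*b^2 + 15*b + 28
(4) = 13*p^3 + 9*p^2 + 2
(5) = 2.25*w^2 - 0.17*w + 4.0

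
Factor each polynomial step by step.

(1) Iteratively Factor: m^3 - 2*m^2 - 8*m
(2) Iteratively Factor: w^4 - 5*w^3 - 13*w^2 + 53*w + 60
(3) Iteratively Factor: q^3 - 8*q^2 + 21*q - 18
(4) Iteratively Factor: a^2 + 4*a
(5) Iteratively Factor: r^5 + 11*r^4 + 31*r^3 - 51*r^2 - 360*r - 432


(1) = (m)*(m^2 - 2*m - 8) = m*(m - 4)*(m + 2)
(2) = (w - 5)*(w^3 - 13*w - 12) = (w - 5)*(w + 3)*(w^2 - 3*w - 4) = (w - 5)*(w + 1)*(w + 3)*(w - 4)
(3) = (q - 2)*(q^2 - 6*q + 9) = (q - 3)*(q - 2)*(q - 3)
(4) = (a + 4)*(a)
(5) = (r + 4)*(r^4 + 7*r^3 + 3*r^2 - 63*r - 108) = (r + 3)*(r + 4)*(r^3 + 4*r^2 - 9*r - 36) = (r - 3)*(r + 3)*(r + 4)*(r^2 + 7*r + 12) = (r - 3)*(r + 3)^2*(r + 4)*(r + 4)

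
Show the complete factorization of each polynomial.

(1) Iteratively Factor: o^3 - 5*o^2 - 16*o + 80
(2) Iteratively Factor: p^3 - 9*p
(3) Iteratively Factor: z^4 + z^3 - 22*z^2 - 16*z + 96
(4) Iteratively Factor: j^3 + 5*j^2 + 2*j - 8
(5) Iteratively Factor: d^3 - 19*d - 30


(1) = (o - 5)*(o^2 - 16) = (o - 5)*(o - 4)*(o + 4)
(2) = (p + 3)*(p^2 - 3*p) = (p - 3)*(p + 3)*(p)
(3) = (z - 4)*(z^3 + 5*z^2 - 2*z - 24) = (z - 4)*(z + 4)*(z^2 + z - 6) = (z - 4)*(z - 2)*(z + 4)*(z + 3)
(4) = (j + 2)*(j^2 + 3*j - 4) = (j + 2)*(j + 4)*(j - 1)
(5) = (d - 5)*(d^2 + 5*d + 6) = (d - 5)*(d + 2)*(d + 3)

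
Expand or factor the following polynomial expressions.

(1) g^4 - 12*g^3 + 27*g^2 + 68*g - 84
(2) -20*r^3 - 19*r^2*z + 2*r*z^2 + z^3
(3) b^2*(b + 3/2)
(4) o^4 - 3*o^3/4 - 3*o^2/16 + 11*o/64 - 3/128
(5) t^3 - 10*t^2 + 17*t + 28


(1) = (g - 7)*(g - 6)*(g - 1)*(g + 2)
(2) = (-4*r + z)*(r + z)*(5*r + z)
(3) = b^3 + 3*b^2/2
(4) = (o - 3/4)*(o - 1/4)^2*(o + 1/2)
(5) = (t - 7)*(t - 4)*(t + 1)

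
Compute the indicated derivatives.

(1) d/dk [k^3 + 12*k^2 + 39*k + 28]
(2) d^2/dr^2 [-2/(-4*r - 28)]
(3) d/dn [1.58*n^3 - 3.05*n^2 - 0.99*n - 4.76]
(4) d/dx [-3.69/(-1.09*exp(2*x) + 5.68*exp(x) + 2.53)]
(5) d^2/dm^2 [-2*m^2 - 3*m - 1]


(1) = 3*k^2 + 24*k + 39
(2) = (r + 7)^(-3)
(3) = 4.74*n^2 - 6.1*n - 0.99
(4) = (20.9592 - 8.0442*exp(x))*exp(x)/(-1.09*exp(2*x) + 5.68*exp(x) + 2.53)^2
(5) = -4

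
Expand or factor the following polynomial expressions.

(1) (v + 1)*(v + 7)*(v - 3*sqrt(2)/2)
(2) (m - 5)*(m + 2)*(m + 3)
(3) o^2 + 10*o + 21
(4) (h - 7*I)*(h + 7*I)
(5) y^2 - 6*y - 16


(1) = v^3 - 3*sqrt(2)*v^2/2 + 8*v^2 - 12*sqrt(2)*v + 7*v - 21*sqrt(2)/2
(2) = m^3 - 19*m - 30
(3) = (o + 3)*(o + 7)
(4) = h^2 + 49
(5) = (y - 8)*(y + 2)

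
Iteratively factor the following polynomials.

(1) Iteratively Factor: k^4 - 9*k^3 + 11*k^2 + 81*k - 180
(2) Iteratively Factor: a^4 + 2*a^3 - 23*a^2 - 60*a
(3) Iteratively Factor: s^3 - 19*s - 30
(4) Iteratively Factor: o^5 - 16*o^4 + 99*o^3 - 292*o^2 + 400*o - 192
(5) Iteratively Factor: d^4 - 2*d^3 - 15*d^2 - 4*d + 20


(1) = (k - 5)*(k^3 - 4*k^2 - 9*k + 36) = (k - 5)*(k - 3)*(k^2 - k - 12) = (k - 5)*(k - 4)*(k - 3)*(k + 3)
(2) = (a + 4)*(a^3 - 2*a^2 - 15*a) = (a + 3)*(a + 4)*(a^2 - 5*a) = (a - 5)*(a + 3)*(a + 4)*(a)
(3) = (s - 5)*(s^2 + 5*s + 6) = (s - 5)*(s + 3)*(s + 2)
(4) = (o - 4)*(o^4 - 12*o^3 + 51*o^2 - 88*o + 48) = (o - 4)^2*(o^3 - 8*o^2 + 19*o - 12) = (o - 4)^2*(o - 1)*(o^2 - 7*o + 12) = (o - 4)^3*(o - 1)*(o - 3)
(5) = (d + 2)*(d^3 - 4*d^2 - 7*d + 10) = (d + 2)^2*(d^2 - 6*d + 5) = (d - 1)*(d + 2)^2*(d - 5)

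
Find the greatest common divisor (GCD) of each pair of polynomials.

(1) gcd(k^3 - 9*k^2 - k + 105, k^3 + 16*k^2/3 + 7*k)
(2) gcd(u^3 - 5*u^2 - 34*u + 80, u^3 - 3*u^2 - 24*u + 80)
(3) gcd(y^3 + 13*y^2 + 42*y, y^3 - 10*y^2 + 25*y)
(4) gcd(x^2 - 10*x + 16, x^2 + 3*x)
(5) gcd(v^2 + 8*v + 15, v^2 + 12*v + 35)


(1) = k + 3
(2) = gcd((u - 8)*(u - 2)*(u + 5), (u - 4)^2*(u + 5)) = u + 5
(3) = gcd(y*(y + 6)*(y + 7), y*(y - 5)^2) = y
(4) = 1
(5) = gcd((v + 3)*(v + 5), (v + 5)*(v + 7)) = v + 5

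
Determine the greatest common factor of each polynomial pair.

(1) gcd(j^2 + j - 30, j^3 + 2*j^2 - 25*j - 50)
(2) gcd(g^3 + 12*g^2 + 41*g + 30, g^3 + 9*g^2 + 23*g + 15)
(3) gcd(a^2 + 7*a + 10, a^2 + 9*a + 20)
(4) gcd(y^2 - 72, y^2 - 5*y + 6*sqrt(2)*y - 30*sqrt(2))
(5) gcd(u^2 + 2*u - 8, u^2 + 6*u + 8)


(1) = gcd((j - 5)*(j + 6), (j - 5)*(j + 2)*(j + 5)) = j - 5
(2) = g^2 + 6*g + 5
(3) = gcd((a + 2)*(a + 5), (a + 4)*(a + 5)) = a + 5
(4) = y + 6*sqrt(2)
(5) = gcd((u - 2)*(u + 4), (u + 2)*(u + 4)) = u + 4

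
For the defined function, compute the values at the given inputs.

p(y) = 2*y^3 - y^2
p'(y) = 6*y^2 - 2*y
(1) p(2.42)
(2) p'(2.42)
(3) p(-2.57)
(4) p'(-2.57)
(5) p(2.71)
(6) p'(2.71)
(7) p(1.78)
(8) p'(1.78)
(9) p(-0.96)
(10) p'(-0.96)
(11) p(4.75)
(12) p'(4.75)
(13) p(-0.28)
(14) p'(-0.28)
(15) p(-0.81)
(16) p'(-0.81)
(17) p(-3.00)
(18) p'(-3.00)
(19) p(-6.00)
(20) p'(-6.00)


(1) = 22.49
(2) = 30.30
(3) = -40.55
(4) = 44.77
(5) = 32.46
(6) = 38.64
(7) = 8.11
(8) = 15.45
(9) = -2.69
(10) = 7.45
(11) = 191.78
(12) = 125.88
(13) = -0.12
(14) = 1.03
(15) = -1.72
(16) = 5.56
(17) = -63.00
(18) = 60.00
(19) = -468.00
(20) = 228.00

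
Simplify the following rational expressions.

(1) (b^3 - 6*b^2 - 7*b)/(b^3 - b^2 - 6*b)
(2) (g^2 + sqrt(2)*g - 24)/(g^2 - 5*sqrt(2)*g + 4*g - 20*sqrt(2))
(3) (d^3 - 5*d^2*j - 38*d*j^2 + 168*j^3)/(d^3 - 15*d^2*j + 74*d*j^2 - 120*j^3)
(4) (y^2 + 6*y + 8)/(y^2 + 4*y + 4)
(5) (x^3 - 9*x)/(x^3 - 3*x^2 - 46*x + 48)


(1) = (b^2 - 6*b - 7)/(b^2 - b - 6)
(2) = (g^2 + sqrt(2)*g - 24)/(g^2 + g*(4 - 5*sqrt(2)) - 20*sqrt(2))
(3) = (d^2 - d*j - 42*j^2)/(d^2 - 11*d*j + 30*j^2)
(4) = (y + 4)/(y + 2)
(5) = (x^3 - 9*x)/(x^3 - 3*x^2 - 46*x + 48)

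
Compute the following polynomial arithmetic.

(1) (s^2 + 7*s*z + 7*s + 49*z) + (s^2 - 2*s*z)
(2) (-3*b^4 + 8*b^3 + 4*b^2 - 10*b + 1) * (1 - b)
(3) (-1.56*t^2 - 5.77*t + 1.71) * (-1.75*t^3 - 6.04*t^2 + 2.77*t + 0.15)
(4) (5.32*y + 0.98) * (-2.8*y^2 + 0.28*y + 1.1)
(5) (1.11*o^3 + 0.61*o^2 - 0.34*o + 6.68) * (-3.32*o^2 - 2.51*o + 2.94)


(1) = 2*s^2 + 5*s*z + 7*s + 49*z
(2) = 3*b^5 - 11*b^4 + 4*b^3 + 14*b^2 - 11*b + 1
(3) = 2.73*t^5 + 19.5199*t^4 + 27.5371*t^3 - 26.5453*t^2 + 3.8712*t + 0.2565
(4) = -14.896*y^3 - 1.2544*y^2 + 6.1264*y + 1.078
(5) = -3.6852*o^5 - 4.8113*o^4 + 2.8611*o^3 - 19.5308*o^2 - 17.7664*o + 19.6392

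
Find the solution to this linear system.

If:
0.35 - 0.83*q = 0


Then:
q = 0.42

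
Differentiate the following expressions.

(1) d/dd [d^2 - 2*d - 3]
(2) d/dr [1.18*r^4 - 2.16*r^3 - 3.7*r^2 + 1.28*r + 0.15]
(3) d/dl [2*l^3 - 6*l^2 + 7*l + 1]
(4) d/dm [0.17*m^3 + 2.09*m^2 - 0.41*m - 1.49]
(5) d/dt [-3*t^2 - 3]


(1) = 2*d - 2
(2) = 4.72*r^3 - 6.48*r^2 - 7.4*r + 1.28
(3) = 6*l^2 - 12*l + 7
(4) = 0.51*m^2 + 4.18*m - 0.41
(5) = -6*t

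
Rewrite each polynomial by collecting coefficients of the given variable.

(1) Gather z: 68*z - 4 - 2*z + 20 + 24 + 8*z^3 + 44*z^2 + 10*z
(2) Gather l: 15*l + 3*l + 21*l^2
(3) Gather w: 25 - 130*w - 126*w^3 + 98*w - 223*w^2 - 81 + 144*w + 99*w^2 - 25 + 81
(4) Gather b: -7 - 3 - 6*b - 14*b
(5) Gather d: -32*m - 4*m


(1) = 8*z^3 + 44*z^2 + 76*z + 40
(2) = 21*l^2 + 18*l
(3) = -126*w^3 - 124*w^2 + 112*w
(4) = -20*b - 10
(5) = -36*m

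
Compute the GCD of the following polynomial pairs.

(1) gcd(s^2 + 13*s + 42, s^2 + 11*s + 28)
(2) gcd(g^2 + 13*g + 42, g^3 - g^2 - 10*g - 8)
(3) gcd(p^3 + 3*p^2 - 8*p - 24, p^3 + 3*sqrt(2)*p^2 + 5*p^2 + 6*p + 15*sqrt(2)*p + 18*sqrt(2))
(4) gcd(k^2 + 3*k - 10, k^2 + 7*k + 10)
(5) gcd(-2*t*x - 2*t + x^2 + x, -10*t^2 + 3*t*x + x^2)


(1) = s + 7
(2) = 1
(3) = gcd((p + 3)*(p - 2*sqrt(2))*(p + 2*sqrt(2)), (p + 2)*(p + 3)*(p + 3*sqrt(2))) = p + 3
(4) = k + 5
(5) = -2*t + x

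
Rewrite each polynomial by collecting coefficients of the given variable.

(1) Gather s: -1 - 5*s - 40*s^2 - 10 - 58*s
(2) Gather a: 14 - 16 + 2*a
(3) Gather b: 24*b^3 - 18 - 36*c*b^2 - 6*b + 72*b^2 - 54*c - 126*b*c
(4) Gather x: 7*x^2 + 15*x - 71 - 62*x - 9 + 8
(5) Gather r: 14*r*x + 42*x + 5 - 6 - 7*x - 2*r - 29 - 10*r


(1) = -40*s^2 - 63*s - 11
(2) = 2*a - 2
(3) = 24*b^3 + b^2*(72 - 36*c) + b*(-126*c - 6) - 54*c - 18
(4) = 7*x^2 - 47*x - 72
(5) = r*(14*x - 12) + 35*x - 30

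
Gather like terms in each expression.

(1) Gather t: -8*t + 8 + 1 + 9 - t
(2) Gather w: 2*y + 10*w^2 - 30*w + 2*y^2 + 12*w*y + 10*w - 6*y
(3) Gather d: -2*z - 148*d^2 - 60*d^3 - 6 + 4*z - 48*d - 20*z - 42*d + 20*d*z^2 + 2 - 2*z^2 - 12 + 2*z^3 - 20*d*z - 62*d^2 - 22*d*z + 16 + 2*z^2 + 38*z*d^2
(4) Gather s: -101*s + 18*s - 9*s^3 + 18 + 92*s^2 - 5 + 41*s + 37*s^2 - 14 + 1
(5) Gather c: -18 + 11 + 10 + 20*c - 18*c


(1) = 18 - 9*t
(2) = 10*w^2 + w*(12*y - 20) + 2*y^2 - 4*y
(3) = -60*d^3 + d^2*(38*z - 210) + d*(20*z^2 - 42*z - 90) + 2*z^3 - 18*z
(4) = -9*s^3 + 129*s^2 - 42*s
(5) = 2*c + 3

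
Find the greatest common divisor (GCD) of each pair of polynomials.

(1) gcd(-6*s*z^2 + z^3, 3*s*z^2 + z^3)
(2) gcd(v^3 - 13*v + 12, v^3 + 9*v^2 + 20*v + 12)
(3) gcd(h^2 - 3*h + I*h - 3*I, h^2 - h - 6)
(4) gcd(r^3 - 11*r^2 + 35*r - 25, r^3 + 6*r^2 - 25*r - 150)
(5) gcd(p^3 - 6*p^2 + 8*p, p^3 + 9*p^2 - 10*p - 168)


(1) = gcd(z^2*(-6*s + z), z^2*(3*s + z)) = z^2
(2) = 1
(3) = gcd((h - 3)*(h + I), (h - 3)*(h + 2)) = h - 3
(4) = r - 5
(5) = gcd(p*(p - 4)*(p - 2), (p - 4)*(p + 6)*(p + 7)) = p - 4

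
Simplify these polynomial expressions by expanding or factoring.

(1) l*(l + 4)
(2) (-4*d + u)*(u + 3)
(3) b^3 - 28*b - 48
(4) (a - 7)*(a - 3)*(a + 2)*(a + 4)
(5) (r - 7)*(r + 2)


(1) = l^2 + 4*l
(2) = -4*d*u - 12*d + u^2 + 3*u
(3) = (b - 6)*(b + 2)*(b + 4)
(4) = a^4 - 4*a^3 - 31*a^2 + 46*a + 168
(5) = r^2 - 5*r - 14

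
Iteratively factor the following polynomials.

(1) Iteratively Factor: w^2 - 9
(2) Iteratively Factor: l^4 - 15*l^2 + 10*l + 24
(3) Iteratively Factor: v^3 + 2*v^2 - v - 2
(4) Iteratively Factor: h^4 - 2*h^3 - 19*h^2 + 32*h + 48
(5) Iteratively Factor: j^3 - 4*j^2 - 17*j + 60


(1) = (w - 3)*(w + 3)
(2) = (l - 2)*(l^3 + 2*l^2 - 11*l - 12) = (l - 3)*(l - 2)*(l^2 + 5*l + 4) = (l - 3)*(l - 2)*(l + 4)*(l + 1)
(3) = (v - 1)*(v^2 + 3*v + 2) = (v - 1)*(v + 2)*(v + 1)
(4) = (h - 3)*(h^3 + h^2 - 16*h - 16) = (h - 4)*(h - 3)*(h^2 + 5*h + 4) = (h - 4)*(h - 3)*(h + 4)*(h + 1)
(5) = (j + 4)*(j^2 - 8*j + 15) = (j - 3)*(j + 4)*(j - 5)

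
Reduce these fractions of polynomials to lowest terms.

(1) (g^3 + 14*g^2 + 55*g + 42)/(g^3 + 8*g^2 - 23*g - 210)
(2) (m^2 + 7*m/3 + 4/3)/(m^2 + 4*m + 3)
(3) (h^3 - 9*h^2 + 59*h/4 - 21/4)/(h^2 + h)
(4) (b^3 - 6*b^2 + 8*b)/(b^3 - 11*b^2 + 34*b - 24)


(1) = (g + 1)/(g - 5)
(2) = (3*m + 4)/(3*m + 9)
(3) = (4*h^3 - 36*h^2 + 59*h - 21)/(4*h^2 + 4*h)
(4) = (b^2 - 2*b)/(b^2 - 7*b + 6)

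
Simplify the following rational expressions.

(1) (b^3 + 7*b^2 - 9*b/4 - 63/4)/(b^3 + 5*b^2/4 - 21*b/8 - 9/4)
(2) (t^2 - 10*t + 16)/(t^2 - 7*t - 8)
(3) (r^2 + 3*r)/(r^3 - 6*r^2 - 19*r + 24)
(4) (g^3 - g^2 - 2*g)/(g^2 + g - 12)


(1) = (4*b^2 + 34*b + 42)/(4*b^2 + 11*b + 6)
(2) = (t - 2)/(t + 1)
(3) = r/(r^2 - 9*r + 8)
(4) = (g^3 - g^2 - 2*g)/(g^2 + g - 12)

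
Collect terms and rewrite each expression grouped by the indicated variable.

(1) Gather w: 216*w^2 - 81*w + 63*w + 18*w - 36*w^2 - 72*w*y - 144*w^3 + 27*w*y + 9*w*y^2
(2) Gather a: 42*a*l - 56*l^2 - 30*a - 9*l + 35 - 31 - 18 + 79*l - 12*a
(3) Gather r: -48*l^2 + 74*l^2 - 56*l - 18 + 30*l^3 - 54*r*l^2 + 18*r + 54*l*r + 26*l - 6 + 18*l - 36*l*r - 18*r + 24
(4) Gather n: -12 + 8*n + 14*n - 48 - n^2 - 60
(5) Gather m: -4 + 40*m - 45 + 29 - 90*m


(1) = -144*w^3 + 180*w^2 + w*(9*y^2 - 45*y)
(2) = a*(42*l - 42) - 56*l^2 + 70*l - 14
(3) = 30*l^3 + 26*l^2 - 12*l + r*(-54*l^2 + 18*l)
(4) = -n^2 + 22*n - 120
(5) = -50*m - 20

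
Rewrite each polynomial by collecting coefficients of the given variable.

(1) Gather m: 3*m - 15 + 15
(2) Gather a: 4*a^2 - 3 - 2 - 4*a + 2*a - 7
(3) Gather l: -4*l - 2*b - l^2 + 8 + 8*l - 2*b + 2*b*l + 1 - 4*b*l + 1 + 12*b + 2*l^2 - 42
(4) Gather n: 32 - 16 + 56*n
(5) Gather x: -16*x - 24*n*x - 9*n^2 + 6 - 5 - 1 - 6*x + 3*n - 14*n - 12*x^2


(1) = 3*m
(2) = 4*a^2 - 2*a - 12
(3) = 8*b + l^2 + l*(4 - 2*b) - 32
(4) = 56*n + 16
(5) = -9*n^2 - 11*n - 12*x^2 + x*(-24*n - 22)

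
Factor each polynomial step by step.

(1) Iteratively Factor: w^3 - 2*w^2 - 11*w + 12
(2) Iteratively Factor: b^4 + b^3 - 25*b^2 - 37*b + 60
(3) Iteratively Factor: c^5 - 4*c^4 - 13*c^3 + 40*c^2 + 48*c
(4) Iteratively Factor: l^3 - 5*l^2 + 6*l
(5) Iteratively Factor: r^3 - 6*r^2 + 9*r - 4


(1) = (w + 3)*(w^2 - 5*w + 4) = (w - 4)*(w + 3)*(w - 1)
(2) = (b - 1)*(b^3 + 2*b^2 - 23*b - 60) = (b - 1)*(b + 4)*(b^2 - 2*b - 15) = (b - 5)*(b - 1)*(b + 4)*(b + 3)
(3) = (c)*(c^4 - 4*c^3 - 13*c^2 + 40*c + 48) = c*(c - 4)*(c^3 - 13*c - 12) = c*(c - 4)*(c + 1)*(c^2 - c - 12) = c*(c - 4)^2*(c + 1)*(c + 3)
(4) = (l - 2)*(l^2 - 3*l) = l*(l - 2)*(l - 3)
(5) = (r - 1)*(r^2 - 5*r + 4) = (r - 1)^2*(r - 4)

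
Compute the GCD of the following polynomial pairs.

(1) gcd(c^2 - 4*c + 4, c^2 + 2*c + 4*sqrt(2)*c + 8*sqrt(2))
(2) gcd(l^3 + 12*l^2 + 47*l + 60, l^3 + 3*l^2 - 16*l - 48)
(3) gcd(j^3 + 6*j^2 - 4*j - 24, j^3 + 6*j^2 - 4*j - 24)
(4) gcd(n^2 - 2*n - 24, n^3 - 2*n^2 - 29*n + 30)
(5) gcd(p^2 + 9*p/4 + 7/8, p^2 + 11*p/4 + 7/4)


(1) = gcd((c - 2)^2, (c + 2)*(c + 4*sqrt(2))) = 1
(2) = gcd((l + 3)*(l + 4)*(l + 5), (l - 4)*(l + 3)*(l + 4)) = l^2 + 7*l + 12
(3) = j^3 + 6*j^2 - 4*j - 24
(4) = gcd((n - 6)*(n + 4), (n - 6)*(n - 1)*(n + 5)) = n - 6
(5) = p + 7/4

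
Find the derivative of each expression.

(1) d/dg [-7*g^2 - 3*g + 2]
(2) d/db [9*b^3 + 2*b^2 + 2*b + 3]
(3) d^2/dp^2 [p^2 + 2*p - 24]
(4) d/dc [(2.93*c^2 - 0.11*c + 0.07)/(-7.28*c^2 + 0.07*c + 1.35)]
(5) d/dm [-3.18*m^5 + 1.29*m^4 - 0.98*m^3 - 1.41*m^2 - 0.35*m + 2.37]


(1) = -14*g - 3
(2) = 27*b^2 + 4*b + 2
(3) = 2
(4) = (-0.5957*c^2 + 8.9302*c - 0.1534)/(52.9984*c^4 - 1.0192*c^3 - 19.6511*c^2 + 0.189*c + 1.8225)
(5) = -15.9*m^4 + 5.16*m^3 - 2.94*m^2 - 2.82*m - 0.35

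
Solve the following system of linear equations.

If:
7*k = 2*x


Then:
k = 2*x/7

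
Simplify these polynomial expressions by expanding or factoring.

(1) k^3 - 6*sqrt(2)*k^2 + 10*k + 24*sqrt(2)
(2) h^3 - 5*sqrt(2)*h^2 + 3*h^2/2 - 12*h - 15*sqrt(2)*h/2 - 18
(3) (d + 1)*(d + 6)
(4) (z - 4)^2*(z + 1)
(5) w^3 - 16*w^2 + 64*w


(1) = (k - 4*sqrt(2))*(k - 3*sqrt(2))*(k + sqrt(2))
(2) = (h + 3/2)*(h - 6*sqrt(2))*(h + sqrt(2))
(3) = d^2 + 7*d + 6
(4) = z^3 - 7*z^2 + 8*z + 16
(5) = w*(w - 8)^2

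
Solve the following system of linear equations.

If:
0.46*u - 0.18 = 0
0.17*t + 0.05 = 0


Then:
t = -0.29
u = 0.39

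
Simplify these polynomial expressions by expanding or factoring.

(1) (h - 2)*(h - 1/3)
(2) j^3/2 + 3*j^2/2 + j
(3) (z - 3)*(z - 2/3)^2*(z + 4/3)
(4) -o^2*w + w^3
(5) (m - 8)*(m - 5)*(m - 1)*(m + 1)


(1) = h^2 - 7*h/3 + 2/3
(2) = j*(j/2 + 1)*(j + 1)
(3) = z^4 - 3*z^3 - 4*z^2/3 + 124*z/27 - 16/9
(4) = w*(-o + w)*(o + w)
(5) = m^4 - 13*m^3 + 39*m^2 + 13*m - 40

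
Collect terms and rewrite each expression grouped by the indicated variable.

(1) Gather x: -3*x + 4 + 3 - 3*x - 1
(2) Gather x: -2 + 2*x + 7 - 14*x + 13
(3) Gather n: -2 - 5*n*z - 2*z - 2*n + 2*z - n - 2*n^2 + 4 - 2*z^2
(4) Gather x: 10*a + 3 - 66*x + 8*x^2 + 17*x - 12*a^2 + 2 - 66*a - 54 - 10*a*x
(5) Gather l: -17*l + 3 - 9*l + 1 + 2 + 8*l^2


(1) = 6 - 6*x
(2) = 18 - 12*x
(3) = -2*n^2 + n*(-5*z - 3) - 2*z^2 + 2
(4) = -12*a^2 - 56*a + 8*x^2 + x*(-10*a - 49) - 49
(5) = 8*l^2 - 26*l + 6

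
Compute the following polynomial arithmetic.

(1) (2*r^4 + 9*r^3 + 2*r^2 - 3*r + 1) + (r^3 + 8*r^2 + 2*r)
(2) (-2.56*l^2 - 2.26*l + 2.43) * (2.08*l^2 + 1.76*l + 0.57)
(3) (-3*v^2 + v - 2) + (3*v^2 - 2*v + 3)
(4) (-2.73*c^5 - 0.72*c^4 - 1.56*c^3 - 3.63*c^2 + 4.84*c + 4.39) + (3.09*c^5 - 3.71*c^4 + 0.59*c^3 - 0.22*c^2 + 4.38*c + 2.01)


(1) = 2*r^4 + 10*r^3 + 10*r^2 - r + 1
(2) = -5.3248*l^4 - 9.2064*l^3 - 0.3824*l^2 + 2.9886*l + 1.3851
(3) = 1 - v
(4) = 0.36*c^5 - 4.43*c^4 - 0.97*c^3 - 3.85*c^2 + 9.22*c + 6.4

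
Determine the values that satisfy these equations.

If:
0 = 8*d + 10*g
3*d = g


Then:
d = 0
g = 0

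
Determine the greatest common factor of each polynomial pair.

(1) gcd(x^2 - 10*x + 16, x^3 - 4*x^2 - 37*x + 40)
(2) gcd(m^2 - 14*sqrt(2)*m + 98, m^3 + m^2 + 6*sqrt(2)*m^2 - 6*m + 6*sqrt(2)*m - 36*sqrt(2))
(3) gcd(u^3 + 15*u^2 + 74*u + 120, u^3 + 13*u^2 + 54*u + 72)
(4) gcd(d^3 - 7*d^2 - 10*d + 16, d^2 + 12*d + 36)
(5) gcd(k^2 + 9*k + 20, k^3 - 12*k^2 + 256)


(1) = gcd((x - 8)*(x - 2), (x - 8)*(x - 1)*(x + 5)) = x - 8
(2) = 1
(3) = gcd((u + 4)*(u + 5)*(u + 6), (u + 3)*(u + 4)*(u + 6)) = u^2 + 10*u + 24
(4) = 1
(5) = gcd((k + 4)*(k + 5), (k - 8)^2*(k + 4)) = k + 4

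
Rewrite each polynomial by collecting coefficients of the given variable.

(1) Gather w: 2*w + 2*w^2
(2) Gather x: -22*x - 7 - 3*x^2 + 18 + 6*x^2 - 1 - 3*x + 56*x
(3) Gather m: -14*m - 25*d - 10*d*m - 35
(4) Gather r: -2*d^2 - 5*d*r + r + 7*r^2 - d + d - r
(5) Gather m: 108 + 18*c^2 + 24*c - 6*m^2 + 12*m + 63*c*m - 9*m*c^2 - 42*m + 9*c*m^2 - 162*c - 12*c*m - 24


(1) = 2*w^2 + 2*w
(2) = 3*x^2 + 31*x + 10
(3) = -25*d + m*(-10*d - 14) - 35
(4) = -2*d^2 - 5*d*r + 7*r^2
(5) = 18*c^2 - 138*c + m^2*(9*c - 6) + m*(-9*c^2 + 51*c - 30) + 84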